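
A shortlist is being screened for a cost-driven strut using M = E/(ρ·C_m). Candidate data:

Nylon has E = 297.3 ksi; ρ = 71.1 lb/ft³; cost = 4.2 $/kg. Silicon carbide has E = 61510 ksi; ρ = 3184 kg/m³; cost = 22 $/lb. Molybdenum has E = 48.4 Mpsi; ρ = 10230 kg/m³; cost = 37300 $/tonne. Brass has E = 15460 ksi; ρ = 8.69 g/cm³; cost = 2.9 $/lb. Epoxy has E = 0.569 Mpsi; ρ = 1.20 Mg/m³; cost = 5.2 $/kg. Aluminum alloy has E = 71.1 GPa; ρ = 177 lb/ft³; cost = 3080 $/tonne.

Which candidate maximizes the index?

Putting every candidate on a common basis:
  nylon: E = 2.050 GPa, ρ = 1139 kg/m³, cost = 4.200 $/kg
  silicon carbide: E = 424.1 GPa, ρ = 3184 kg/m³, cost = 48.50 $/kg
  molybdenum: E = 333.7 GPa, ρ = 10230 kg/m³, cost = 37.30 $/kg
  brass: E = 106.6 GPa, ρ = 8690 kg/m³, cost = 6.393 $/kg
  epoxy: E = 3.923 GPa, ρ = 1200 kg/m³, cost = 5.200 $/kg
  aluminum alloy: E = 71.10 GPa, ρ = 2835 kg/m³, cost = 3.080 $/kg
  aluminum alloy: M = 8.14 MN·m per $
  silicon carbide: M = 2.75 MN·m per $
  brass: M = 1.92 MN·m per $
  molybdenum: M = 0.875 MN·m per $
  epoxy: M = 0.629 MN·m per $
  nylon: M = 0.429 MN·m per $
The maximum is for aluminum alloy.

aluminum alloy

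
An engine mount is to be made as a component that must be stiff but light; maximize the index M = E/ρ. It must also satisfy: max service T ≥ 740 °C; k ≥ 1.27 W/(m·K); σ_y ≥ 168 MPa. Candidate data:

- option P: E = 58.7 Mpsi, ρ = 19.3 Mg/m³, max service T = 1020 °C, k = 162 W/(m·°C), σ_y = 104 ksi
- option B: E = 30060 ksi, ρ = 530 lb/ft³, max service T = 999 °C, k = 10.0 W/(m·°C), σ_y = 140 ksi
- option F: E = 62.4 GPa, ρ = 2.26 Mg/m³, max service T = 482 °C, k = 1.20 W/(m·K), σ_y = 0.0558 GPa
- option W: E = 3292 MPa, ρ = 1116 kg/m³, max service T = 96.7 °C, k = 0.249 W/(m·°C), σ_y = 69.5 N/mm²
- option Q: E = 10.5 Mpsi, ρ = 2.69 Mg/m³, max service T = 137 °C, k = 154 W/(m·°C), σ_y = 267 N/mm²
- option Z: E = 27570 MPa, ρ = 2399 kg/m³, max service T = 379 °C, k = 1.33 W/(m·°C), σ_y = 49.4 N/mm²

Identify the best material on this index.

option B

Screen on constraints: max service T ≥ 740 °C; k ≥ 1.27 W/(m·K); σ_y ≥ 168 MPa. Survivors: option P, option B.
After converting to SI:
  option P: E = 404.7 GPa, ρ = 19300 kg/m³
  option B: E = 207.3 GPa, ρ = 8490 kg/m³
  option B: M = 24.4 MN·m/kg
  option P: M = 21.0 MN·m/kg
Highest index: option B.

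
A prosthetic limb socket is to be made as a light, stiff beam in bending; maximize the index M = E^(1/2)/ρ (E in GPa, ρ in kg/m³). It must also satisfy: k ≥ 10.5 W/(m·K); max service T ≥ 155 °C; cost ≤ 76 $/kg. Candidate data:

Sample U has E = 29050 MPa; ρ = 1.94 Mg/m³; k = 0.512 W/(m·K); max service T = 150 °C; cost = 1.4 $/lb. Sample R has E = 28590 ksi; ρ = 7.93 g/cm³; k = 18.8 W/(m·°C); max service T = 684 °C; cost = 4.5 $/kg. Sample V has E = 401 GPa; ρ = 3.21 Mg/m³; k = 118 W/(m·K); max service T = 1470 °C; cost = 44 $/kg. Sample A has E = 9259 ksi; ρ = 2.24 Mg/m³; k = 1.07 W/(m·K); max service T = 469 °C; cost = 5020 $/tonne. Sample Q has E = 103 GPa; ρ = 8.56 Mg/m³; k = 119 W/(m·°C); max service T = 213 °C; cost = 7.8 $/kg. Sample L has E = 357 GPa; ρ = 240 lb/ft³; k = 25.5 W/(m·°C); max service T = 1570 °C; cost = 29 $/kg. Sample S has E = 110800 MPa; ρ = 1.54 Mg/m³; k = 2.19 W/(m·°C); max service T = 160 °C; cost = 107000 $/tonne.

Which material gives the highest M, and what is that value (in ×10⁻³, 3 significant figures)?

Screen on constraints: k ≥ 10.5 W/(m·K); max service T ≥ 155 °C; cost ≤ 76 $/kg. Survivors: sample R, sample V, sample Q, sample L.
Convert each candidate to consistent units, then evaluate M:
  sample R: E = 197.1 GPa, ρ = 7930 kg/m³
  sample V: E = 401.0 GPa, ρ = 3210 kg/m³
  sample Q: E = 103.0 GPa, ρ = 8560 kg/m³
  sample L: E = 357.0 GPa, ρ = 3844 kg/m³
  sample V: M = 6.24×10⁻³
  sample L: M = 4.91×10⁻³
  sample R: M = 1.77×10⁻³
  sample Q: M = 1.19×10⁻³
The maximum is for sample V.

sample V, M = 6.24×10⁻³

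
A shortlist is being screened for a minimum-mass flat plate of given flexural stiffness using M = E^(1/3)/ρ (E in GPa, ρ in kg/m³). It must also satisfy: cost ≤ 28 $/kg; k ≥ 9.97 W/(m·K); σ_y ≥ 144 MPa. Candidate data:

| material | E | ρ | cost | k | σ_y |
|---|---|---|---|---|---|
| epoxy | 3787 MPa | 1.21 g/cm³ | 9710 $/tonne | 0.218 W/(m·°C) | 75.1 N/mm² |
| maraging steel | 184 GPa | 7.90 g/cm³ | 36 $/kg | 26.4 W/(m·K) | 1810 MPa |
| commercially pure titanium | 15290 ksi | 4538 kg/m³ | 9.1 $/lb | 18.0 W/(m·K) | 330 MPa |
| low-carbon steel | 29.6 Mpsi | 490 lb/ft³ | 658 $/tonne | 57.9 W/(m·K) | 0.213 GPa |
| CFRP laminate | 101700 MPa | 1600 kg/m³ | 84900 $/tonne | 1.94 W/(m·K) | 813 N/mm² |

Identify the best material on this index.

commercially pure titanium

Screen on constraints: cost ≤ 28 $/kg; k ≥ 9.97 W/(m·K); σ_y ≥ 144 MPa. Survivors: commercially pure titanium, low-carbon steel.
After converting to SI:
  commercially pure titanium: E = 105.4 GPa, ρ = 4538 kg/m³
  low-carbon steel: E = 204.1 GPa, ρ = 7849 kg/m³
  commercially pure titanium: M = 1.04×10⁻³
  low-carbon steel: M = 0.750×10⁻³
Commercially pure titanium has the largest M.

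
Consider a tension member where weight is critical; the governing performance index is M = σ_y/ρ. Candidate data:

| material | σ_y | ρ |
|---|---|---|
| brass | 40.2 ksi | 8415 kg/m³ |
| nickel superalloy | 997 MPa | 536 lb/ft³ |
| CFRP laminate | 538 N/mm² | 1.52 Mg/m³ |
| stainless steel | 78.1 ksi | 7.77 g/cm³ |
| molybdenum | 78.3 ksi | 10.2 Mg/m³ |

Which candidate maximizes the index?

Convert each candidate to consistent units, then evaluate M:
  brass: σ_y = 277.2 MPa, ρ = 8415 kg/m³
  nickel superalloy: σ_y = 997.0 MPa, ρ = 8586 kg/m³
  CFRP laminate: σ_y = 538.0 MPa, ρ = 1520 kg/m³
  stainless steel: σ_y = 538.5 MPa, ρ = 7770 kg/m³
  molybdenum: σ_y = 539.9 MPa, ρ = 10200 kg/m³
  CFRP laminate: M = 354 kN·m/kg
  nickel superalloy: M = 116 kN·m/kg
  stainless steel: M = 69.3 kN·m/kg
  molybdenum: M = 52.9 kN·m/kg
  brass: M = 32.9 kN·m/kg
CFRP laminate has the largest M.

CFRP laminate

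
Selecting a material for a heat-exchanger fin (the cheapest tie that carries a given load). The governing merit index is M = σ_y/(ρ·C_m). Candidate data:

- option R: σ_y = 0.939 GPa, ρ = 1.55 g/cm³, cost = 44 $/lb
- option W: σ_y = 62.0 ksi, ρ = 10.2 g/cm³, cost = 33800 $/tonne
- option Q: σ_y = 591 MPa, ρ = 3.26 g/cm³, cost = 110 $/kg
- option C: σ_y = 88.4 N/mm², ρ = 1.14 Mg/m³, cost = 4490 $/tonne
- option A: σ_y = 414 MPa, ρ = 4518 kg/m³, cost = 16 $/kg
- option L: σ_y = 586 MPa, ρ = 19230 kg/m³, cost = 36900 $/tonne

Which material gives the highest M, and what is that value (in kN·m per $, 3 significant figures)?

option C, M = 17.3 kN·m per $

Normalizing units and computing the index:
  option R: σ_y = 939.0 MPa, ρ = 1550 kg/m³, cost = 97.00 $/kg
  option W: σ_y = 427.5 MPa, ρ = 10200 kg/m³, cost = 33.80 $/kg
  option Q: σ_y = 591.0 MPa, ρ = 3260 kg/m³, cost = 110.0 $/kg
  option C: σ_y = 88.40 MPa, ρ = 1140 kg/m³, cost = 4.490 $/kg
  option A: σ_y = 414.0 MPa, ρ = 4518 kg/m³, cost = 16.00 $/kg
  option L: σ_y = 586.0 MPa, ρ = 19230 kg/m³, cost = 36.90 $/kg
  option C: M = 17.3 kN·m per $
  option R: M = 6.25 kN·m per $
  option A: M = 5.73 kN·m per $
  option Q: M = 1.65 kN·m per $
  option W: M = 1.24 kN·m per $
  option L: M = 0.826 kN·m per $
Option C has the largest M.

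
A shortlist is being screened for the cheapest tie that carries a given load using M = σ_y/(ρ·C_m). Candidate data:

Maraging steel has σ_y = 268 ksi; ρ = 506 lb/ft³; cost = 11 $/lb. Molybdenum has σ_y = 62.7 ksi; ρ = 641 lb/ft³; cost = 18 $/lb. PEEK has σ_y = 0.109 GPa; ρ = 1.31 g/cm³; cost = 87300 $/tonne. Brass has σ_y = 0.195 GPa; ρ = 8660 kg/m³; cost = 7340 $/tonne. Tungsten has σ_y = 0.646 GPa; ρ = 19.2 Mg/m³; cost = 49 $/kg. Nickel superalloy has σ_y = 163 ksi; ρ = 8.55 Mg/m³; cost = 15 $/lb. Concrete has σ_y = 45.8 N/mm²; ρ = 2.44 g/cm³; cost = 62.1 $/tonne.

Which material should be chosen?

Convert each candidate to consistent units, then evaluate M:
  maraging steel: σ_y = 1848 MPa, ρ = 8105 kg/m³, cost = 24.25 $/kg
  molybdenum: σ_y = 432.3 MPa, ρ = 10270 kg/m³, cost = 39.68 $/kg
  PEEK: σ_y = 109.0 MPa, ρ = 1310 kg/m³, cost = 87.30 $/kg
  brass: σ_y = 195.0 MPa, ρ = 8660 kg/m³, cost = 7.340 $/kg
  tungsten: σ_y = 646.0 MPa, ρ = 19200 kg/m³, cost = 49.00 $/kg
  nickel superalloy: σ_y = 1124 MPa, ρ = 8550 kg/m³, cost = 33.07 $/kg
  concrete: σ_y = 45.80 MPa, ρ = 2440 kg/m³, cost = 0.06210 $/kg
  concrete: M = 302 kN·m per $
  maraging steel: M = 9.40 kN·m per $
  nickel superalloy: M = 3.97 kN·m per $
  brass: M = 3.07 kN·m per $
  molybdenum: M = 1.06 kN·m per $
  PEEK: M = 0.953 kN·m per $
  tungsten: M = 0.687 kN·m per $
The maximum is for concrete.

concrete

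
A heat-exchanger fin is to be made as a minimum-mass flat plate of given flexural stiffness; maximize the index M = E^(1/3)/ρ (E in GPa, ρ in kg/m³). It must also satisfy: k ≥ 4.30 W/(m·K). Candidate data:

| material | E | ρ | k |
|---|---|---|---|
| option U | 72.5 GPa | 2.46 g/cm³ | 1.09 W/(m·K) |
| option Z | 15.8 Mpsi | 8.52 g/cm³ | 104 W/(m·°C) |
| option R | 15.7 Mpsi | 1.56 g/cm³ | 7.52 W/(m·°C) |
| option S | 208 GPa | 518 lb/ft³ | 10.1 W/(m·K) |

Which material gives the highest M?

Screen on constraints: k ≥ 4.30 W/(m·K). Survivors: option Z, option R, option S.
Normalizing units and computing the index:
  option Z: E = 108.9 GPa, ρ = 8520 kg/m³
  option R: E = 108.2 GPa, ρ = 1560 kg/m³
  option S: E = 208.0 GPa, ρ = 8298 kg/m³
  option R: M = 3.06×10⁻³
  option S: M = 0.714×10⁻³
  option Z: M = 0.561×10⁻³
The maximum is for option R.

option R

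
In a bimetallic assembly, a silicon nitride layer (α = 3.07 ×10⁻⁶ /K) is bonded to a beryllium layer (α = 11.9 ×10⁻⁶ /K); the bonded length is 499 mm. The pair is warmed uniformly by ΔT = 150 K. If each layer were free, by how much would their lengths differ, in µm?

Δα = |3.07 − 11.9|×10⁻⁶/K = 8.83×10⁻⁶/K.
ΔL_mismatch = Δα·L·ΔT = 8.83×10⁻⁶ × 499.0 mm × 150.0 K = 661 µm.

661 µm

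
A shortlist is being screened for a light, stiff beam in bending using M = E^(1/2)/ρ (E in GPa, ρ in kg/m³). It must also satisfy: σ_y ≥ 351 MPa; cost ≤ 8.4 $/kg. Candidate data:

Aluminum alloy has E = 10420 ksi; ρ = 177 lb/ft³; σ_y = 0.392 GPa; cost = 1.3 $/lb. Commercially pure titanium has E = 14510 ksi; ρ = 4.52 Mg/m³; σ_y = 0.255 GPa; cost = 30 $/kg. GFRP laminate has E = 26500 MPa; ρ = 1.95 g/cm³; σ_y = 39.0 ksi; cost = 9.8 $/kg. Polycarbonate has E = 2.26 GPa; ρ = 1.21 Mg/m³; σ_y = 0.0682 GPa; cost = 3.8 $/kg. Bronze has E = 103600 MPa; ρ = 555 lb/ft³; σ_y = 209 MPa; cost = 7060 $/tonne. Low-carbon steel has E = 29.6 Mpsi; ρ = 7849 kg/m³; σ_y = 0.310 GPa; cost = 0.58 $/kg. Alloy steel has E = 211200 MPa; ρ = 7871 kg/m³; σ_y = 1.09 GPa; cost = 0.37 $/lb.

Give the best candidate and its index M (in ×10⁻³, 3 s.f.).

Screen on constraints: σ_y ≥ 351 MPa; cost ≤ 8.4 $/kg. Survivors: aluminum alloy, alloy steel.
Normalizing units and computing the index:
  aluminum alloy: E = 71.84 GPa, ρ = 2835 kg/m³
  alloy steel: E = 211.2 GPa, ρ = 7871 kg/m³
  aluminum alloy: M = 2.99×10⁻³
  alloy steel: M = 1.85×10⁻³
Highest index: aluminum alloy.

aluminum alloy, M = 2.99×10⁻³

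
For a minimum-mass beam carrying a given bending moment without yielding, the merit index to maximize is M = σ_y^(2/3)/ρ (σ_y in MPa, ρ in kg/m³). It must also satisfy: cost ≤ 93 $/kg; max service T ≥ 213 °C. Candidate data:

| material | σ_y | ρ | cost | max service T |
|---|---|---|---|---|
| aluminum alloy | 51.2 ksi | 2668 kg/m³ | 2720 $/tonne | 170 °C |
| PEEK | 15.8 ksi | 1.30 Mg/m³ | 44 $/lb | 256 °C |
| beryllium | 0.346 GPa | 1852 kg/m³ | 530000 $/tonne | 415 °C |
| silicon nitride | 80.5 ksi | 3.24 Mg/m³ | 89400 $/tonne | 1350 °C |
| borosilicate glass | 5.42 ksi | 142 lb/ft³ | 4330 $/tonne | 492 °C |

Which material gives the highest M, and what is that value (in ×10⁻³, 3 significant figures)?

silicon nitride, M = 20.8×10⁻³

Screen on constraints: cost ≤ 93 $/kg; max service T ≥ 213 °C. Survivors: silicon nitride, borosilicate glass.
Normalizing units and computing the index:
  silicon nitride: σ_y = 555.0 MPa, ρ = 3240 kg/m³
  borosilicate glass: σ_y = 37.37 MPa, ρ = 2275 kg/m³
  silicon nitride: M = 20.8×10⁻³
  borosilicate glass: M = 4.91×10⁻³
Silicon nitride ranks first.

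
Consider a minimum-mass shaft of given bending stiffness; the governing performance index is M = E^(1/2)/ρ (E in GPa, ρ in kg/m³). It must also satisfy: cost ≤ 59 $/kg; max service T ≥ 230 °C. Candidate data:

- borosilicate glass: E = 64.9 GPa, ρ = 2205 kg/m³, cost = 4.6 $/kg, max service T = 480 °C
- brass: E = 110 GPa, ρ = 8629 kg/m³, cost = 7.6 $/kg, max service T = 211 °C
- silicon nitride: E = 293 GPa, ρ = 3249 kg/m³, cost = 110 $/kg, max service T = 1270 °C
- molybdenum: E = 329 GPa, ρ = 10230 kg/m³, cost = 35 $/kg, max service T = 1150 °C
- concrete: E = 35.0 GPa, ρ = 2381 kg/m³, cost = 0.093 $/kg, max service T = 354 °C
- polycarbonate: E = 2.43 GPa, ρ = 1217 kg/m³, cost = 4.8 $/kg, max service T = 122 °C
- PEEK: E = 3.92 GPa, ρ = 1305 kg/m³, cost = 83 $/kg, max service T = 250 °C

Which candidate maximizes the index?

Screen on constraints: cost ≤ 59 $/kg; max service T ≥ 230 °C. Survivors: borosilicate glass, molybdenum, concrete.
Evaluate M for each candidate:
  borosilicate glass: M = 3.65×10⁻³
  concrete: M = 2.48×10⁻³
  molybdenum: M = 1.77×10⁻³
Borosilicate glass has the largest M.

borosilicate glass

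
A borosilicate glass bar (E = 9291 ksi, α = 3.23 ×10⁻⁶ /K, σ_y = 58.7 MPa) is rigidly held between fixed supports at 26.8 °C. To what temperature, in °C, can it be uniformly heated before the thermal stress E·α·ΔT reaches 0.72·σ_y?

231 °C

E = 9291 ksi = 64.06 GPa.
E·α·ΔT = 42.26 MPa ⇒ ΔT = 42.26 / (64.06×10³ × 3.23×10⁻⁶) = 204.3 K.
T = 26.8 + 204.3 = 231.1 °C.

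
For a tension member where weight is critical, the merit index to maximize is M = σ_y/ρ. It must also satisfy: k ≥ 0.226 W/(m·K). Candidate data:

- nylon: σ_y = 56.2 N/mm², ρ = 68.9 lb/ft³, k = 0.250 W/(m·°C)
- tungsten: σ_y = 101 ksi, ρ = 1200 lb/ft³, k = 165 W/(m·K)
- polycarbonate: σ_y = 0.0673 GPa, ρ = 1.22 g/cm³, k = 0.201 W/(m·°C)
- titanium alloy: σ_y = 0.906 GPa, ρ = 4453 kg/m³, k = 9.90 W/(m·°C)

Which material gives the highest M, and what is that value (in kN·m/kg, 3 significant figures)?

Screen on constraints: k ≥ 0.226 W/(m·K). Survivors: nylon, tungsten, titanium alloy.
In SI units:
  nylon: σ_y = 56.20 MPa, ρ = 1104 kg/m³
  tungsten: σ_y = 696.4 MPa, ρ = 19220 kg/m³
  titanium alloy: σ_y = 906.0 MPa, ρ = 4453 kg/m³
  titanium alloy: M = 203 kN·m/kg
  nylon: M = 50.9 kN·m/kg
  tungsten: M = 36.2 kN·m/kg
The maximum is for titanium alloy.

titanium alloy, M = 203 kN·m/kg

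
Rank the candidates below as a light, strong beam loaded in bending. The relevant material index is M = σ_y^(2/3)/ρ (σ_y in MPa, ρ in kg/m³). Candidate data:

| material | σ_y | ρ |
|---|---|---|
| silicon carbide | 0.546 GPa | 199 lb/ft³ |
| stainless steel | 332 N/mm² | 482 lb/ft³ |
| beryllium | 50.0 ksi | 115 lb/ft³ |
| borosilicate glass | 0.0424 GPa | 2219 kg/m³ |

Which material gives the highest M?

beryllium

Normalizing units and computing the index:
  silicon carbide: σ_y = 546.0 MPa, ρ = 3188 kg/m³
  stainless steel: σ_y = 332.0 MPa, ρ = 7721 kg/m³
  beryllium: σ_y = 344.7 MPa, ρ = 1842 kg/m³
  borosilicate glass: σ_y = 42.40 MPa, ρ = 2219 kg/m³
  beryllium: M = 26.7×10⁻³
  silicon carbide: M = 21.0×10⁻³
  stainless steel: M = 6.21×10⁻³
  borosilicate glass: M = 5.48×10⁻³
Beryllium has the largest M.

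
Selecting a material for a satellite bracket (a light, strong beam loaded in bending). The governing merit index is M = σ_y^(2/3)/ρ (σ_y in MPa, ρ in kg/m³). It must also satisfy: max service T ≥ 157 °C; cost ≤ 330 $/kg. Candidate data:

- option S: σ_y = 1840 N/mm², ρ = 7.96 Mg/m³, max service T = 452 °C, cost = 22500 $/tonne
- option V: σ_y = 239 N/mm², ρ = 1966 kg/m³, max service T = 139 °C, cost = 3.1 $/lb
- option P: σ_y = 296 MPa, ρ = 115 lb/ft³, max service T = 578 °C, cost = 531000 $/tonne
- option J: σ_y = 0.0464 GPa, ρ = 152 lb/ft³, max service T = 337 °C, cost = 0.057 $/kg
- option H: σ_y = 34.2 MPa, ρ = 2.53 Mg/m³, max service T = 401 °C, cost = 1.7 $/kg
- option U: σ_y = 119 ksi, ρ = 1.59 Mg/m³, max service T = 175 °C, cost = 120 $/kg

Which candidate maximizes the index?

option U

Screen on constraints: max service T ≥ 157 °C; cost ≤ 330 $/kg. Survivors: option S, option J, option H, option U.
Convert each candidate to consistent units, then evaluate M:
  option S: σ_y = 1840 MPa, ρ = 7960 kg/m³
  option J: σ_y = 46.40 MPa, ρ = 2435 kg/m³
  option H: σ_y = 34.20 MPa, ρ = 2530 kg/m³
  option U: σ_y = 820.5 MPa, ρ = 1590 kg/m³
  option U: M = 55.1×10⁻³
  option S: M = 18.9×10⁻³
  option J: M = 5.30×10⁻³
  option H: M = 4.16×10⁻³
Highest index: option U.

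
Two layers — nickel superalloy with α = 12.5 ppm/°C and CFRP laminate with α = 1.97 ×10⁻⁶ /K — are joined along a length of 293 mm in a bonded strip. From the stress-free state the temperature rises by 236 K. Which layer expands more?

nickel superalloy

α(nickel superalloy) = 12.5×10⁻⁶/K vs α(CFRP laminate) = 1.97×10⁻⁶/K.
Higher α expands more for the same ΔT: nickel superalloy.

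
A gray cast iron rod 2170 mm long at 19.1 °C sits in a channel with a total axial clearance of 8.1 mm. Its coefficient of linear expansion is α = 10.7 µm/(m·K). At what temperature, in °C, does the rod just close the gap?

α·L₀·ΔT = 8.1 mm ⇒ ΔT = 8.1 / (10.7×10⁻⁶ × 2170.0) = 348.9 K.
T = 19.1 + 348.9 = 368.0 °C.

368 °C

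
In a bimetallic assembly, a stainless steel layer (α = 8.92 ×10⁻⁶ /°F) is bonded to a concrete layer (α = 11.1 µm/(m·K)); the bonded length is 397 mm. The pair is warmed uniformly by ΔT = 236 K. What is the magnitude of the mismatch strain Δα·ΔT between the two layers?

stainless steel: α = 8.92×10⁻⁶/°F × 9/5 = 16.1×10⁻⁶/K.
Δα = |16.1 − 11.1|×10⁻⁶/K = 4.96×10⁻⁶/K.
Mismatch strain = Δα·ΔT = 4.96×10⁻⁶ × 236.0 = 1.17×10⁻³.

1.17×10⁻³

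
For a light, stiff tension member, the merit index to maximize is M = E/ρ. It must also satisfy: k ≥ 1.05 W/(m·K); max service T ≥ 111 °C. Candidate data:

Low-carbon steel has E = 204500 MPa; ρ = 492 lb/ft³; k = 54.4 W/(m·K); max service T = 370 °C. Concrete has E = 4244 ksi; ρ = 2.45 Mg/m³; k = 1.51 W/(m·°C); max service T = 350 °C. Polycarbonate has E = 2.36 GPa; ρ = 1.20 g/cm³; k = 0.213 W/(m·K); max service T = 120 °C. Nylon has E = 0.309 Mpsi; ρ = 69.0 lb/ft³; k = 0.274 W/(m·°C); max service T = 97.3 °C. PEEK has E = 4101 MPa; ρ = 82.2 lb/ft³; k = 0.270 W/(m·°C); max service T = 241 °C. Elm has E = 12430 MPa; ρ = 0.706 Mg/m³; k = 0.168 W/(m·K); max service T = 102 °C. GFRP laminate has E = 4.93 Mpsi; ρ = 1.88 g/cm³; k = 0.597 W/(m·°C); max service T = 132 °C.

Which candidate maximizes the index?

low-carbon steel

Screen on constraints: k ≥ 1.05 W/(m·K); max service T ≥ 111 °C. Survivors: low-carbon steel, concrete.
In SI units:
  low-carbon steel: E = 204.5 GPa, ρ = 7881 kg/m³
  concrete: E = 29.26 GPa, ρ = 2450 kg/m³
  low-carbon steel: M = 25.9 MN·m/kg
  concrete: M = 11.9 MN·m/kg
Low-carbon steel ranks first.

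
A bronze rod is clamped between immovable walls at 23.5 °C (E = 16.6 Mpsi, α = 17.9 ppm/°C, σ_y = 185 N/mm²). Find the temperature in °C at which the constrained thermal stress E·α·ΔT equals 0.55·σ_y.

73.2 °C

E = 16.6 Mpsi = 114.5 GPa.
σ_y = 185 N/mm² = 185.0 MPa.
E·α·ΔT = 101.8 MPa ⇒ ΔT = 101.8 / (114.5×10³ × 17.9×10⁻⁶) = 49.67 K.
T = 23.5 + 49.67 = 73.17 °C.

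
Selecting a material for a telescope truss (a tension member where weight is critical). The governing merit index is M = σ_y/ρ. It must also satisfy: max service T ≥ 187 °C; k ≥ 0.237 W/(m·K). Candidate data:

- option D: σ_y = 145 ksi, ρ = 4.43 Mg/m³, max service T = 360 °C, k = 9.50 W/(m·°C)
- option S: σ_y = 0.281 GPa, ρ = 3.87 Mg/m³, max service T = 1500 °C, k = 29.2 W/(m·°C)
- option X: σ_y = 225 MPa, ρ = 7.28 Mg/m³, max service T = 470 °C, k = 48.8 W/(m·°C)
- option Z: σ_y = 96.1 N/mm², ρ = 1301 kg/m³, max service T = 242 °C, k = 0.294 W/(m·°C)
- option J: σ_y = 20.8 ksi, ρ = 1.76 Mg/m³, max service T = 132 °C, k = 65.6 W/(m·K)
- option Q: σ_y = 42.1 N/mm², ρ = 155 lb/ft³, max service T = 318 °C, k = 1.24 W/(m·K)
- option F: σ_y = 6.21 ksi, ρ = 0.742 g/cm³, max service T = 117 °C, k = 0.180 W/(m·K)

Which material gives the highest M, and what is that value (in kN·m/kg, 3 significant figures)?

Screen on constraints: max service T ≥ 187 °C; k ≥ 0.237 W/(m·K). Survivors: option D, option S, option X, option Z, option Q.
Convert each candidate to consistent units, then evaluate M:
  option D: σ_y = 999.7 MPa, ρ = 4430 kg/m³
  option S: σ_y = 281.0 MPa, ρ = 3870 kg/m³
  option X: σ_y = 225.0 MPa, ρ = 7280 kg/m³
  option Z: σ_y = 96.10 MPa, ρ = 1301 kg/m³
  option Q: σ_y = 42.10 MPa, ρ = 2483 kg/m³
  option D: M = 226 kN·m/kg
  option Z: M = 73.9 kN·m/kg
  option S: M = 72.6 kN·m/kg
  option X: M = 30.9 kN·m/kg
  option Q: M = 17.0 kN·m/kg
The maximum is for option D.

option D, M = 226 kN·m/kg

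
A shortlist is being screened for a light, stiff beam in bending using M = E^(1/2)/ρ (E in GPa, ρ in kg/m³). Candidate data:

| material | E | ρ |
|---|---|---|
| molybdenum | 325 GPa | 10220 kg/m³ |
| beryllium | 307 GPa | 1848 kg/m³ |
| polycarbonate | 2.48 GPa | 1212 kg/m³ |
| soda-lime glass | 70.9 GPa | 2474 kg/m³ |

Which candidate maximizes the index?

beryllium

Computing M directly (units already consistent):
  beryllium: M = 9.48×10⁻³
  soda-lime glass: M = 3.40×10⁻³
  molybdenum: M = 1.76×10⁻³
  polycarbonate: M = 1.30×10⁻³
The maximum is for beryllium.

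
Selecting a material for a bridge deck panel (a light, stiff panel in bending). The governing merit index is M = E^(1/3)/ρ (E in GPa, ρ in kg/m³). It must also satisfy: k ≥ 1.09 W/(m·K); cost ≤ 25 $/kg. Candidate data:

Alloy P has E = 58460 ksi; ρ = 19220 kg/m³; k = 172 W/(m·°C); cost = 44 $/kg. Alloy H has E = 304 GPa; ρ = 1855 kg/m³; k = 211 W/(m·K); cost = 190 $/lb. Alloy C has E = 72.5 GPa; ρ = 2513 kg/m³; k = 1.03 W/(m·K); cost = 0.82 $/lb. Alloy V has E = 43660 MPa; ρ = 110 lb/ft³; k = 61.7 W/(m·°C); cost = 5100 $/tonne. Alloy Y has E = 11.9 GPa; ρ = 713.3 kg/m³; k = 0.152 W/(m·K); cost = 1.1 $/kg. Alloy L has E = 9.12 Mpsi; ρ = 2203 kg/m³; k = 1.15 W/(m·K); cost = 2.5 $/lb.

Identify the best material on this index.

Screen on constraints: k ≥ 1.09 W/(m·K); cost ≤ 25 $/kg. Survivors: alloy V, alloy L.
After converting to SI:
  alloy V: E = 43.66 GPa, ρ = 1762 kg/m³
  alloy L: E = 62.88 GPa, ρ = 2203 kg/m³
  alloy V: M = 2.00×10⁻³
  alloy L: M = 1.81×10⁻³
Alloy V has the largest M.

alloy V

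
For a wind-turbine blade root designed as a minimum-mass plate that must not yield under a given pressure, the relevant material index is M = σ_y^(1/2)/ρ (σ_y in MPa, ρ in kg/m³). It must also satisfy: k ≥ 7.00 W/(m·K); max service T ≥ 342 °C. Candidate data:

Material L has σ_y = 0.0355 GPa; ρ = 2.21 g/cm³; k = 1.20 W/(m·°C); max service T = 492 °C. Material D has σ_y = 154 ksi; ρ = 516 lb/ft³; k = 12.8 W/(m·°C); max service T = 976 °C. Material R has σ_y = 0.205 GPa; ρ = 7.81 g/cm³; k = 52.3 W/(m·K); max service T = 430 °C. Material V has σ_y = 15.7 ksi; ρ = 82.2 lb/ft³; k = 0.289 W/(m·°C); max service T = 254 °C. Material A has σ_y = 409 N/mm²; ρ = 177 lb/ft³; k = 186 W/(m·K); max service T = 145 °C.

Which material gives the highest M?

material D

Screen on constraints: k ≥ 7.00 W/(m·K); max service T ≥ 342 °C. Survivors: material D, material R.
Putting every candidate on a common basis:
  material D: σ_y = 1062 MPa, ρ = 8266 kg/m³
  material R: σ_y = 205.0 MPa, ρ = 7810 kg/m³
  material D: M = 3.94×10⁻³
  material R: M = 1.83×10⁻³
The maximum is for material D.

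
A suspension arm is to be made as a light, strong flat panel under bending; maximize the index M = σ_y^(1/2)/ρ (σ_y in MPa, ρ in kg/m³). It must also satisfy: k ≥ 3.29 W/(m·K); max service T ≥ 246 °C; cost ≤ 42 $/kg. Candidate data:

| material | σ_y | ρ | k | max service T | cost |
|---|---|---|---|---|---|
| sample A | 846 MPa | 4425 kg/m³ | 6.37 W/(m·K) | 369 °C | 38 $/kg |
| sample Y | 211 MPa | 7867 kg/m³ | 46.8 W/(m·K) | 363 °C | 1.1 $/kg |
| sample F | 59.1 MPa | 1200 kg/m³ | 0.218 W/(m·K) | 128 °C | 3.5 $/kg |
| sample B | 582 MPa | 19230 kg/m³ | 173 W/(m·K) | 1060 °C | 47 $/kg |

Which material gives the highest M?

Screen on constraints: k ≥ 3.29 W/(m·K); max service T ≥ 246 °C; cost ≤ 42 $/kg. Survivors: sample A, sample Y.
Evaluate M for each candidate:
  sample A: M = 6.57×10⁻³
  sample Y: M = 1.85×10⁻³
Sample A ranks first.

sample A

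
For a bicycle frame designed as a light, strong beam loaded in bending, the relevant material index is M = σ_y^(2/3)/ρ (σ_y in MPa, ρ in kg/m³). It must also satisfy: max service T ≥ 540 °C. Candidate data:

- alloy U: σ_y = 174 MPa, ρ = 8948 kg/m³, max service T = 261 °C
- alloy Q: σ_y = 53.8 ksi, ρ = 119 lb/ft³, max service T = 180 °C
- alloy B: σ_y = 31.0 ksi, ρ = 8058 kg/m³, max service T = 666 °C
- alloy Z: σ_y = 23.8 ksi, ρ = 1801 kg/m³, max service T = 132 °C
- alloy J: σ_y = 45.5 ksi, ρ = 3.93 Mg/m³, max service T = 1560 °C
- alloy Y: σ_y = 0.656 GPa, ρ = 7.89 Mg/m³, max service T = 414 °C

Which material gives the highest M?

alloy J

Screen on constraints: max service T ≥ 540 °C. Survivors: alloy B, alloy J.
In SI units:
  alloy B: σ_y = 213.7 MPa, ρ = 8058 kg/m³
  alloy J: σ_y = 313.7 MPa, ρ = 3930 kg/m³
  alloy J: M = 11.7×10⁻³
  alloy B: M = 4.44×10⁻³
Alloy J has the largest M.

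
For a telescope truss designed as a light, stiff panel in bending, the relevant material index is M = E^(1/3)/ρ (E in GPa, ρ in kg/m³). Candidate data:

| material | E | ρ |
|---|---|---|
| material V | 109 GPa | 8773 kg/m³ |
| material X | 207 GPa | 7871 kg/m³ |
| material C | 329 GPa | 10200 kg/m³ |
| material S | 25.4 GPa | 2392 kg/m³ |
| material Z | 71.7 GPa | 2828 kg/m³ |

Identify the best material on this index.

material Z

Computing M directly (units already consistent):
  material Z: M = 1.47×10⁻³
  material S: M = 1.23×10⁻³
  material X: M = 0.752×10⁻³
  material C: M = 0.677×10⁻³
  material V: M = 0.544×10⁻³
Material Z ranks first.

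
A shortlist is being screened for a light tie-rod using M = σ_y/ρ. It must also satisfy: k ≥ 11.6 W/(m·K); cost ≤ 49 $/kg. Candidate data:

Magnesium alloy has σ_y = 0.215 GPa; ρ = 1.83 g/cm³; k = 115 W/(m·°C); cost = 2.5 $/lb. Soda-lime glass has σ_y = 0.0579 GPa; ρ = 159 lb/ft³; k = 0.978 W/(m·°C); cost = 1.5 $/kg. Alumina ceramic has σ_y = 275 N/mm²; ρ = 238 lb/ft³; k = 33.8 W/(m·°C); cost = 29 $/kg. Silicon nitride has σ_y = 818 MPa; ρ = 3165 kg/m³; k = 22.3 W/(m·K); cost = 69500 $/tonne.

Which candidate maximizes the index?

Screen on constraints: k ≥ 11.6 W/(m·K); cost ≤ 49 $/kg. Survivors: magnesium alloy, alumina ceramic.
Normalizing units and computing the index:
  magnesium alloy: σ_y = 215.0 MPa, ρ = 1830 kg/m³
  alumina ceramic: σ_y = 275.0 MPa, ρ = 3812 kg/m³
  magnesium alloy: M = 117 kN·m/kg
  alumina ceramic: M = 72.1 kN·m/kg
Highest index: magnesium alloy.

magnesium alloy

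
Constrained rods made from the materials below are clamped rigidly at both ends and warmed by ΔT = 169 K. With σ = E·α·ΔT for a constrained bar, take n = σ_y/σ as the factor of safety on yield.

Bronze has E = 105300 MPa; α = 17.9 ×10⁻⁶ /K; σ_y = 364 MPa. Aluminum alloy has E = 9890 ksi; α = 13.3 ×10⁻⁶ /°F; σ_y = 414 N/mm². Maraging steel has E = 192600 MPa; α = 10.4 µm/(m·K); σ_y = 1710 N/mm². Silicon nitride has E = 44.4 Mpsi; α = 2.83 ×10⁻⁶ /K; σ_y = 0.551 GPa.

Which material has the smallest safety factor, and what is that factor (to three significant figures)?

bronze, n = 1.14

With everything in SI (GPa, ×10⁻⁶/K, MPa):
  bronze: E = 105.3, α = 17.9, σ_y = 364.0 → σ = 319 MPa, n = 1.14
  aluminum alloy: E = 68.19, α = 23.9, σ_y = 414.0 → σ = 276 MPa, n = 1.50
  maraging steel: E = 192.6, α = 10.4, σ_y = 1710 → σ = 339 MPa, n = 5.05
  silicon nitride: E = 306.1, α = 2.83, σ_y = 551.0 → σ = 146 MPa, n = 3.76
Bronze has the lowest safety factor, n = 1.14.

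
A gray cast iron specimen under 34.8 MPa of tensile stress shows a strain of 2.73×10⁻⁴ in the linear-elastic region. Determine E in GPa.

127 GPa

E = σ/ε = 34.8 MPa / 2.73×10⁻⁴ = 127500 MPa = 127 GPa.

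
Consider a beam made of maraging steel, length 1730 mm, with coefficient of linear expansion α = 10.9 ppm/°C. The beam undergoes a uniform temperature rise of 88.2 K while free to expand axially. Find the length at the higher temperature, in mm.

1731.7 mm

ΔL = α·L₀·ΔT = 10.9×10⁻⁶ × 1730 mm × 88.20 K = 1.66 mm.
L = L₀ + ΔL = 1730 + 1.66 = 1731.7 mm.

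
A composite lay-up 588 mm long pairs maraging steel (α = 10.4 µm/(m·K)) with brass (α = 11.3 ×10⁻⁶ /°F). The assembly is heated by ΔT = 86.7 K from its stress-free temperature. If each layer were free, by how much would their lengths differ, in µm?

brass: α = 11.3×10⁻⁶/°F × 9/5 = 20.3×10⁻⁶/K.
Δα = |10.4 − 20.3|×10⁻⁶/K = 9.94×10⁻⁶/K.
ΔL_mismatch = Δα·L·ΔT = 9.94×10⁻⁶ × 588.0 mm × 86.7 K = 507 µm.

507 µm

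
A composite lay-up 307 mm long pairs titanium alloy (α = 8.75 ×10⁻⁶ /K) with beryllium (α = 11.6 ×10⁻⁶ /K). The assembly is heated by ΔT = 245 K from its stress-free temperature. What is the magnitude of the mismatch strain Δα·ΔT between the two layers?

Δα = |8.75 − 11.6|×10⁻⁶/K = 2.85×10⁻⁶/K.
Mismatch strain = Δα·ΔT = 2.85×10⁻⁶ × 245.0 = 6.98×10⁻⁴.

6.98×10⁻⁴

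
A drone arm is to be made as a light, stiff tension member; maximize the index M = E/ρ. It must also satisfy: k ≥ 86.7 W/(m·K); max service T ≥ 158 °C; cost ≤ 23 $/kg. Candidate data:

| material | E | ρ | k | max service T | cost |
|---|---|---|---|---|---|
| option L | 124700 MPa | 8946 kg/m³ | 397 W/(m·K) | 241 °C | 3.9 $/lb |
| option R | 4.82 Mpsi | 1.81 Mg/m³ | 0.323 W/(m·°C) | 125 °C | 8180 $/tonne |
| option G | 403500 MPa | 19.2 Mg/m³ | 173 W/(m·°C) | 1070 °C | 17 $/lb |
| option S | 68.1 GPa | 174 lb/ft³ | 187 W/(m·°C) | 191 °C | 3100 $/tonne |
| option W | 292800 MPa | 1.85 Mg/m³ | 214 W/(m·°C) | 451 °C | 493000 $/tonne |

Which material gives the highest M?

Screen on constraints: k ≥ 86.7 W/(m·K); max service T ≥ 158 °C; cost ≤ 23 $/kg. Survivors: option L, option S.
Normalizing units and computing the index:
  option L: E = 124.7 GPa, ρ = 8946 kg/m³
  option S: E = 68.10 GPa, ρ = 2787 kg/m³
  option S: M = 24.4 MN·m/kg
  option L: M = 13.9 MN·m/kg
Highest index: option S.

option S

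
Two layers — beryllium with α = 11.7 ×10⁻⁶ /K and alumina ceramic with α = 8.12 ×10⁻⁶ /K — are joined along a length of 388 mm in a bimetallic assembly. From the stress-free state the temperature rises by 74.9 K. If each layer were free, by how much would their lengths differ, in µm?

Δα = |11.7 − 8.12|×10⁻⁶/K = 3.58×10⁻⁶/K.
ΔL_mismatch = Δα·L·ΔT = 3.58×10⁻⁶ × 388.0 mm × 74.9 K = 104 µm.

104 µm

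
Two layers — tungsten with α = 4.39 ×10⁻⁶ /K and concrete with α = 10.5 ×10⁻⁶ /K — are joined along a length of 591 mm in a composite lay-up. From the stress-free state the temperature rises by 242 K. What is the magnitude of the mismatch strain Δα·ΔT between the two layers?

1.48×10⁻³

Δα = |4.39 − 10.5|×10⁻⁶/K = 6.11×10⁻⁶/K.
Mismatch strain = Δα·ΔT = 6.11×10⁻⁶ × 242.0 = 1.48×10⁻³.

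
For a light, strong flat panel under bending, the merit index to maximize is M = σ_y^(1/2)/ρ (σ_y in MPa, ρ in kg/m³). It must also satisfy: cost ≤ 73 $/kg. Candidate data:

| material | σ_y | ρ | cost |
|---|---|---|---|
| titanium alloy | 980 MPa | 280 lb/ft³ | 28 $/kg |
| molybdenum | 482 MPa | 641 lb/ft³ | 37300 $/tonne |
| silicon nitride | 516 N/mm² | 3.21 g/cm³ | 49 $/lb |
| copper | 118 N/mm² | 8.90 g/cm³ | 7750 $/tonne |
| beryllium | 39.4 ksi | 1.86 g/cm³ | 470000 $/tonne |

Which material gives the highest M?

Screen on constraints: cost ≤ 73 $/kg. Survivors: titanium alloy, molybdenum, copper.
After converting to SI:
  titanium alloy: σ_y = 980.0 MPa, ρ = 4485 kg/m³
  molybdenum: σ_y = 482.0 MPa, ρ = 10270 kg/m³
  copper: σ_y = 118.0 MPa, ρ = 8900 kg/m³
  titanium alloy: M = 6.98×10⁻³
  molybdenum: M = 2.14×10⁻³
  copper: M = 1.22×10⁻³
Titanium alloy has the largest M.

titanium alloy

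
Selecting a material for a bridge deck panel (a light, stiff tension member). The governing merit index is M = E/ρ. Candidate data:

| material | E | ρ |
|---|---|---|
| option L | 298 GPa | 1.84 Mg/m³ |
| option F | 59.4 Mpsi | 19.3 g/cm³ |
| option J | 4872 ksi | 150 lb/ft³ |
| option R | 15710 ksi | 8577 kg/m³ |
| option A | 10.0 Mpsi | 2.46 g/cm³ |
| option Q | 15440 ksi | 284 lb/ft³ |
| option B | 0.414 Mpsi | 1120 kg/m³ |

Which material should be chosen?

Normalizing units and computing the index:
  option L: E = 298.0 GPa, ρ = 1840 kg/m³
  option F: E = 409.5 GPa, ρ = 19300 kg/m³
  option J: E = 33.59 GPa, ρ = 2403 kg/m³
  option R: E = 108.3 GPa, ρ = 8577 kg/m³
  option A: E = 68.95 GPa, ρ = 2460 kg/m³
  option Q: E = 106.5 GPa, ρ = 4549 kg/m³
  option B: E = 2.854 GPa, ρ = 1120 kg/m³
  option L: M = 162 MN·m/kg
  option A: M = 28.0 MN·m/kg
  option Q: M = 23.4 MN·m/kg
  option F: M = 21.2 MN·m/kg
  option J: M = 14.0 MN·m/kg
  option R: M = 12.6 MN·m/kg
  option B: M = 2.55 MN·m/kg
Option L has the largest M.

option L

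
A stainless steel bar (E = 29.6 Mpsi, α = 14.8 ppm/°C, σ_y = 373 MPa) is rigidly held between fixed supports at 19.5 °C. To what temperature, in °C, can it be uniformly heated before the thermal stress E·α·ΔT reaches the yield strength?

E = 29.6 Mpsi = 204.1 GPa.
E·α·ΔT = 373.0 MPa ⇒ ΔT = 373.0 / (204.1×10³ × 14.8×10⁻⁶) = 123.5 K.
T = 19.5 + 123.5 = 143.0 °C.

143 °C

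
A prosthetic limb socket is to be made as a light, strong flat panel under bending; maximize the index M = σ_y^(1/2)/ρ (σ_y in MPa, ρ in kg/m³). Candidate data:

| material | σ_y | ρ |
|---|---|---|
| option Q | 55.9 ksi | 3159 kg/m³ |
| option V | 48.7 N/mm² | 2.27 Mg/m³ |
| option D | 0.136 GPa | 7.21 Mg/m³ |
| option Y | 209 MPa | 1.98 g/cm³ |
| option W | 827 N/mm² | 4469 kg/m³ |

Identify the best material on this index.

option Y

Normalizing units and computing the index:
  option Q: σ_y = 385.4 MPa, ρ = 3159 kg/m³
  option V: σ_y = 48.70 MPa, ρ = 2270 kg/m³
  option D: σ_y = 136.0 MPa, ρ = 7210 kg/m³
  option Y: σ_y = 209.0 MPa, ρ = 1980 kg/m³
  option W: σ_y = 827.0 MPa, ρ = 4469 kg/m³
  option Y: M = 7.30×10⁻³
  option W: M = 6.43×10⁻³
  option Q: M = 6.21×10⁻³
  option V: M = 3.07×10⁻³
  option D: M = 1.62×10⁻³
Option Y has the largest M.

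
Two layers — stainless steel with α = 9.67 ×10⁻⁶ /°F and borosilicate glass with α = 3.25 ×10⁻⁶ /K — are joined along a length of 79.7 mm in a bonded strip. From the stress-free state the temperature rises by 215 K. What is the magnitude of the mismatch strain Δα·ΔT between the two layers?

stainless steel: α = 9.67×10⁻⁶/°F × 9/5 = 17.4×10⁻⁶/K.
Δα = |17.4 − 3.25|×10⁻⁶/K = 14.2×10⁻⁶/K.
Mismatch strain = Δα·ΔT = 14.2×10⁻⁶ × 215.0 = 3.04×10⁻³.

3.04×10⁻³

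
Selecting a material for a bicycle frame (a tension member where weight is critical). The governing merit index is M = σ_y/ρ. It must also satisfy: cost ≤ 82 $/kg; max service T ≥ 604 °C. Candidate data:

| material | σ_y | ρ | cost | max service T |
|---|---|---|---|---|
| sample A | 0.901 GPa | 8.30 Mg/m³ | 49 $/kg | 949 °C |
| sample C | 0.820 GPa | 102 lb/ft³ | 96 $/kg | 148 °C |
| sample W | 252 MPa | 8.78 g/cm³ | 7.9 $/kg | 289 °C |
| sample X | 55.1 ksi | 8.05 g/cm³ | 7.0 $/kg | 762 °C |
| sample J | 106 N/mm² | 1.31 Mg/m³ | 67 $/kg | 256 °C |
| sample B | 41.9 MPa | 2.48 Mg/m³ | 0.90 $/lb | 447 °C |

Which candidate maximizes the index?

sample A

Screen on constraints: cost ≤ 82 $/kg; max service T ≥ 604 °C. Survivors: sample A, sample X.
In SI units:
  sample A: σ_y = 901.0 MPa, ρ = 8300 kg/m³
  sample X: σ_y = 379.9 MPa, ρ = 8050 kg/m³
  sample A: M = 109 kN·m/kg
  sample X: M = 47.2 kN·m/kg
Sample A has the largest M.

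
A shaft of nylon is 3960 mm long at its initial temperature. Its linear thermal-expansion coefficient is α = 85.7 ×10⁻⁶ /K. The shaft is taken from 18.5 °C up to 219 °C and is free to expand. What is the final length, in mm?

ΔT = 219 − 18.5 = 200.5 K.
ΔL = α·L₀·ΔT = 85.7×10⁻⁶ × 3960 mm × 200.5 K = 68.0 mm.
L = L₀ + ΔL = 3960 + 68.0 = 4028.0 mm.

4028.0 mm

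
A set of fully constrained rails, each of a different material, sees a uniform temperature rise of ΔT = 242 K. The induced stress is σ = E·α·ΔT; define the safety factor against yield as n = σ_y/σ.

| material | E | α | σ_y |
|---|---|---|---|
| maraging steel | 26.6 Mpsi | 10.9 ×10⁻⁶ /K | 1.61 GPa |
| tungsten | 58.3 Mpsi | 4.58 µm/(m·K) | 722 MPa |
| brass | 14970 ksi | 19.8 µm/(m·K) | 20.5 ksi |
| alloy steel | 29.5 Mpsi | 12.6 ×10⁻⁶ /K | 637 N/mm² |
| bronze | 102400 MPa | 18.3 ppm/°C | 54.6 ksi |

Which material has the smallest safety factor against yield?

brass

Per material, after unit conversion:
  maraging steel: E = 183.4, α = 10.9, σ_y = 1610 → σ = 484 MPa, n = 3.33
  tungsten: E = 402.0, α = 4.58, σ_y = 722.0 → σ = 446 MPa, n = 1.62
  brass: E = 103.2, α = 19.8, σ_y = 141.3 → σ = 495 MPa, n = 0.286
  alloy steel: E = 203.4, α = 12.6, σ_y = 637.0 → σ = 620 MPa, n = 1.03
  bronze: E = 102.4, α = 18.3, σ_y = 376.5 → σ = 453 MPa, n = 0.830
Brass has the lowest safety factor, n = 0.286.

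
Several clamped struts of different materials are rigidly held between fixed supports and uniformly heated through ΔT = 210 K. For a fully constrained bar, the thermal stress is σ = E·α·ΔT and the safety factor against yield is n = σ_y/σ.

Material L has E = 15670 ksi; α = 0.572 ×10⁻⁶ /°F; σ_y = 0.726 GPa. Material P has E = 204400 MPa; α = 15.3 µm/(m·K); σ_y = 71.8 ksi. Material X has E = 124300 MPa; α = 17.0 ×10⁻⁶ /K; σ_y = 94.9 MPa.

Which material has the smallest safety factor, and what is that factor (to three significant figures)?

In consistent units (E in GPa, α in ×10⁻⁶/K, σ_y in MPa):
  material L: E = 108.0, α = 1.03, σ_y = 726.0 → σ = 23.4 MPa, n = 31.1
  material P: E = 204.4, α = 15.3, σ_y = 495.0 → σ = 657 MPa, n = 0.754
  material X: E = 124.3, α = 17.0, σ_y = 94.90 → σ = 444 MPa, n = 0.214
Material X has the lowest safety factor, n = 0.214.

material X, n = 0.214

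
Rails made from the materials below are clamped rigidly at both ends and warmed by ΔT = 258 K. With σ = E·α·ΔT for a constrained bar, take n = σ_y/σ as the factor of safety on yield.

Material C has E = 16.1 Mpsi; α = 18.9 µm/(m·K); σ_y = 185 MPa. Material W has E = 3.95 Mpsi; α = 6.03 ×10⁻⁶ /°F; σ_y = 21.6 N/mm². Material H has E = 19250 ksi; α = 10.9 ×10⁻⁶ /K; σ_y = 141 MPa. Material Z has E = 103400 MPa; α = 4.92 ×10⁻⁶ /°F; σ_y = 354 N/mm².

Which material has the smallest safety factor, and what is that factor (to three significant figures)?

material W, n = 0.283

With everything in SI (GPa, ×10⁻⁶/K, MPa):
  material C: E = 111.0, α = 18.9, σ_y = 185.0 → σ = 541 MPa, n = 0.342
  material W: E = 27.23, α = 10.9, σ_y = 21.60 → σ = 76.3 MPa, n = 0.283
  material H: E = 132.7, α = 10.9, σ_y = 141.0 → σ = 373 MPa, n = 0.378
  material Z: E = 103.4, α = 8.86, σ_y = 354.0 → σ = 236 MPa, n = 1.50
Smallest n: material W with n = 0.283.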